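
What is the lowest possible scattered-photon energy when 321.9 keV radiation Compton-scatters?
142.4409 keV (at θ = 180°)

The scattered photon has minimum energy when its wavelength is maximum, i.e., when the Compton shift Δλ = λ_C(1 − cos θ) is maximum. This occurs at θ = 180° (backscattering), giving Δλ_max = 2λ_C = 4.8526 pm.

Initial wavelength: λ₀ = hc/E₀ = 3.8516 pm
Maximum final wavelength: λ'_max = λ₀ + 2λ_C = 3.8516 + 4.8526 = 8.7043 pm
Minimum final energy: E'_min = hc/λ'_max = 142.4409 keV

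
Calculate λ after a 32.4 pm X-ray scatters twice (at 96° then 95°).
37.7177 pm

Apply Compton shift twice:

First scattering at θ₁ = 96°:
Δλ₁ = λ_C(1 - cos(96°))
Δλ₁ = 2.4263 × 1.1045
Δλ₁ = 2.6799 pm

After first scattering:
λ₁ = 32.4 + 2.6799 = 35.0799 pm

Second scattering at θ₂ = 95°:
Δλ₂ = λ_C(1 - cos(95°))
Δλ₂ = 2.4263 × 1.0872
Δλ₂ = 2.6378 pm

Final wavelength:
λ₂ = 35.0799 + 2.6378 = 37.7177 pm

Total shift: Δλ_total = 2.6799 + 2.6378 = 5.3177 pm

(Intermediate values are shown rounded; full precision is carried through to the final answer.)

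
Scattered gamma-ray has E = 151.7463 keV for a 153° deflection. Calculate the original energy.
346.0999 keV

Convert final energy to wavelength (hc ≈ 1239.842 keV·pm):
λ' = hc/E' = 1239.842 / 151.7463 = 8.1705 pm

Calculate the Compton shift:
Δλ = λ_C(1 - cos(153°))
Δλ = 2.4263 × (1 - cos(153°))
Δλ = 4.5882 pm

Initial wavelength:
λ = λ' - Δλ = 8.1705 - 4.5882 = 3.5823 pm

Initial energy:
E = hc/λ = 1239.842 / 3.5823 = 346.0999 keV

(Intermediate values are shown rounded; full precision is carried through to the final answer.)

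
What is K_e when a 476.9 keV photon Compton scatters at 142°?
298.1985 keV

By energy conservation: K_e = E_initial - E_final

First find the scattered photon energy:
Initial wavelength: λ = hc/E = 2.5998 pm
Compton shift: Δλ = λ_C(1 - cos(142°)) = 4.3383 pm
Final wavelength: λ' = 2.5998 + 4.3383 = 6.9381 pm
Final photon energy: E' = hc/λ' = 178.7015 keV

Electron kinetic energy:
K_e = E - E' = 476.9000 - 178.7015 = 298.1985 keV

(Intermediate values are shown rounded; full precision is carried through to the final answer.)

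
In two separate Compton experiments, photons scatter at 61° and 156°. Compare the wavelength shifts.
156° produces the larger shift by a factor of 3.714

Calculate both shifts using Δλ = λ_C(1 - cos θ):

For θ₁ = 61°:
Δλ₁ = 2.4263 × (1 - cos(61°))
Δλ₁ = 2.4263 × 0.5152
Δλ₁ = 1.2500 pm

For θ₂ = 156°:
Δλ₂ = 2.4263 × (1 - cos(156°))
Δλ₂ = 2.4263 × 1.9135
Δλ₂ = 4.6429 pm

The 156° angle produces the larger shift.
Ratio: 4.6429/1.2500 = 3.714

(Intermediate values are shown rounded; full precision is carried through to the final answer.)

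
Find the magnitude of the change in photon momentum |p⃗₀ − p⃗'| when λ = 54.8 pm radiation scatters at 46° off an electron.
9.3871e-24 kg·m/s

Photon momentum magnitude is p = h/λ.

Initial momentum:
p₀ = h/λ = 6.6261e-34/5.4800e-11 = 1.2091e-23 kg·m/s

After scattering:
λ' = λ + Δλ = 54.8 + 0.7409 = 55.5409 pm
p' = h/λ' = 6.6261e-34/5.5541e-11 = 1.1930e-23 kg·m/s

Momentum is a vector; the scattered photon's direction makes angle θ = 46° with the incident direction. The magnitude of the vector change Δp⃗ = p⃗₀ − p⃗' is found from the law of cosines:
|Δp⃗|² = p₀² + p'² − 2p₀p'cos θ
|Δp⃗|² = (1.2091e-23)² + (1.1930e-23)² − 2·1.2091e-23·1.1930e-23·cos(46°)
|Δp⃗| = 9.3871e-24 kg·m/s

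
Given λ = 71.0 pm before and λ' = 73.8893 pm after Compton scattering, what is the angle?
101.00°

First find the wavelength shift:
Δλ = λ' - λ = 73.8893 - 71.0 = 2.8893 pm

Using Δλ = λ_C(1 - cos θ), with λ_C = h/(m_e·c) ≈ 2.42631024 pm:
cos θ = 1 - Δλ/λ_C
cos θ = 1 - 2.8893/2.42631024
cos θ = -0.190821

θ = arccos(-0.190821)
θ = 101.00°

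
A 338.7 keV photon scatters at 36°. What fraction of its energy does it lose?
0.1124 (or 11.24%)

Calculate initial and final photon energies:

Initial: E₀ = 338.7 keV → λ₀ = 3.6606 pm
Compton shift: Δλ = 0.4634 pm
Final wavelength: λ' = 4.1240 pm
Final energy: E' = 300.6425 keV

Fractional energy loss:
(E₀ - E')/E₀ = (338.7000 - 300.6425)/338.7000
= 38.0575/338.7000
= 0.1124
= 11.24%

(Intermediate values are shown rounded; full precision is carried through to the final answer.)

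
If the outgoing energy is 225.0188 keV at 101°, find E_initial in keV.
473.1000 keV

Convert final energy to wavelength (hc ≈ 1239.842 keV·pm):
λ' = hc/E' = 1239.842 / 225.0188 = 5.5099 pm

Calculate the Compton shift:
Δλ = λ_C(1 - cos(101°))
Δλ = 2.4263 × (1 - cos(101°))
Δλ = 2.8893 pm

Initial wavelength:
λ = λ' - Δλ = 5.5099 - 2.8893 = 2.6207 pm

Initial energy:
E = hc/λ = 1239.842 / 2.6207 = 473.1000 keV

(Intermediate values are shown rounded; full precision is carried through to the final answer.)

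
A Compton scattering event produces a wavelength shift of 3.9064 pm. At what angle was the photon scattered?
127.59°

From the Compton formula Δλ = λ_C(1 - cos θ), we can solve for θ:

cos θ = 1 - Δλ/λ_C

Given:
- Δλ = 3.9064 pm
- λ_C = h/(m_e·c) ≈ 2.42631024 pm

cos θ = 1 - 3.9064/2.42631024
cos θ = 1 - 1.610017
cos θ = -0.610017

θ = arccos(-0.610017)
θ = 127.59°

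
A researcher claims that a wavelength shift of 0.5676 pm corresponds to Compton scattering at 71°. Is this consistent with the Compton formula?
No, inconsistent

Calculate the expected shift for θ = 71°:

Δλ_expected = λ_C(1 - cos(71°))
Δλ_expected = 2.4263 × (1 - cos(71°))
Δλ_expected = 2.4263 × 0.6744
Δλ_expected = 1.6364 pm

Given shift: 0.5676 pm
Expected shift: 1.6364 pm
Difference: 1.0687 pm

The values do not match. The given shift corresponds to θ ≈ 40.0°, not 71°.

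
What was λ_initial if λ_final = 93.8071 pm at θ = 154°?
89.2000 pm

From λ' = λ + Δλ, we have λ = λ' - Δλ

First calculate the Compton shift:
Δλ = λ_C(1 - cos θ)
Δλ = 2.4263 × (1 - cos(154°))
Δλ = 2.4263 × 1.8988
Δλ = 4.6071 pm

Initial wavelength:
λ = λ' - Δλ
λ = 93.8071 - 4.6071
λ = 89.2000 pm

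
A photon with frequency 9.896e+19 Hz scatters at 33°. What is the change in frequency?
1.132e+19 Hz (decrease)

Convert frequency to wavelength (c = 299792458 m/s):
λ₀ = c/f₀ = 299792458/9.896e+19 = 3.0294307e-12 m = 3.0294 pm

Calculate Compton shift:
Δλ = λ_C(1 - cos(33°)) = 0.3914 pm

Final wavelength:
λ' = λ₀ + Δλ = 3.0294 + 0.3914 = 3.4209 pm

Final frequency:
f' = c/λ' = 299792458/3.4208659e-12 = 8.7636425e+19 Hz

Frequency shift (decrease):
Δf = f₀ - f' = 9.896e+19 - 8.7636425e+19 = 1.132e+19 Hz

(Intermediate values are shown rounded; full precision is carried through to the final answer.)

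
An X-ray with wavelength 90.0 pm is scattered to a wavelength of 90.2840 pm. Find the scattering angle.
28.00°

First find the wavelength shift:
Δλ = λ' - λ = 90.2840 - 90.0 = 0.2840 pm

Using Δλ = λ_C(1 - cos θ), with λ_C = h/(m_e·c) ≈ 2.42631024 pm:
cos θ = 1 - Δλ/λ_C
cos θ = 1 - 0.2840/2.42631024
cos θ = 0.882950

θ = arccos(0.882950)
θ = 28.00°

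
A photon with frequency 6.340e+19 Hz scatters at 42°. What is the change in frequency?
7.383e+18 Hz (decrease)

Convert frequency to wavelength (c = 299792458 m/s):
λ₀ = c/f₀ = 299792458/6.340e+19 = 4.7285877e-12 m = 4.7286 pm

Calculate Compton shift:
Δλ = λ_C(1 - cos(42°)) = 0.6232 pm

Final wavelength:
λ' = λ₀ + Δλ = 4.7286 + 0.6232 = 5.3518 pm

Final frequency:
f' = c/λ' = 299792458/5.3517980e-12 = 5.6017147e+19 Hz

Frequency shift (decrease):
Δf = f₀ - f' = 6.340e+19 - 5.6017147e+19 = 7.383e+18 Hz

(Intermediate values are shown rounded; full precision is carried through to the final answer.)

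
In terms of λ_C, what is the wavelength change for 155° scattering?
1.9063 λ_C

The Compton shift formula is:
Δλ = λ_C(1 - cos θ)

Dividing both sides by λ_C:
Δλ/λ_C = 1 - cos θ

For θ = 155°:
Δλ/λ_C = 1 - cos(155°)
Δλ/λ_C = 1 - -0.9063
Δλ/λ_C = 1.9063

This means the shift is 1.9063 × λ_C = 4.6253 pm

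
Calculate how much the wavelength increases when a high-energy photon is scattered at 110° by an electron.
3.2562 pm

Using the Compton scattering formula:
Δλ = λ_C(1 - cos θ)

where λ_C = h/(m_e·c) ≈ 2.4263 pm is the Compton wavelength of an electron.

For θ = 110°:
cos(110°) = -0.3420
1 - cos(110°) = 1.3420

Δλ = 2.4263 × 1.3420
Δλ = 3.2562 pm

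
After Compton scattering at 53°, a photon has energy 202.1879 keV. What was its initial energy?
240.0000 keV

Convert final energy to wavelength (hc ≈ 1239.842 keV·pm):
λ' = hc/E' = 1239.842 / 202.1879 = 6.1321 pm

Calculate the Compton shift:
Δλ = λ_C(1 - cos(53°))
Δλ = 2.4263 × (1 - cos(53°))
Δλ = 0.9661 pm

Initial wavelength:
λ = λ' - Δλ = 6.1321 - 0.9661 = 5.1660 pm

Initial energy:
E = hc/λ = 1239.842 / 5.1660 = 240.0000 keV

(Intermediate values are shown rounded; full precision is carried through to the final answer.)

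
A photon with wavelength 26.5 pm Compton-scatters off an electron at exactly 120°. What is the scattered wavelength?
30.1395 pm

Using the Compton formula: λ' = λ + λ_C(1 − cos θ)

For θ = 120°, cos θ = -1/2 (exact) = -0.5000, so:
1 − cos 120° = 1 − (-1/2) = 1.5000

Δλ = λ_C × 1.5000 = 2.4263 × 1.5000 = 3.6395 pm

λ' = 26.5 + 3.6395 = 30.1395 pm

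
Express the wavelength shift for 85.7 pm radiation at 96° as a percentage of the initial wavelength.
3.1271%

Calculate the Compton shift:
Δλ = λ_C(1 - cos(96°))
Δλ = 2.4263 × (1 - cos(96°))
Δλ = 2.4263 × 1.1045
Δλ = 2.6799 pm

Percentage change:
(Δλ/λ₀) × 100 = (2.6799/85.7) × 100
= 3.1271%

(Intermediate values are shown rounded; full precision is carried through to the final answer.)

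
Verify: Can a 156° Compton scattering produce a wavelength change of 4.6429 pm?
Yes, consistent

Calculate the expected shift for θ = 156°:

Δλ_expected = λ_C(1 - cos(156°))
Δλ_expected = 2.4263 × (1 - cos(156°))
Δλ_expected = 2.4263 × 1.9135
Δλ_expected = 4.6429 pm

Given shift: 4.6429 pm
Expected shift: 4.6429 pm
Difference: 0.0000 pm

The values match. This is consistent with Compton scattering at the stated angle.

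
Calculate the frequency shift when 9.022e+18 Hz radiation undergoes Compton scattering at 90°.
6.139e+17 Hz (decrease)

Convert frequency to wavelength (c = 299792458 m/s):
λ₀ = c/f₀ = 299792458/9.022e+18 = 3.3229047e-11 m = 33.2290 pm

Calculate Compton shift:
Δλ = λ_C(1 - cos(90°)) = 2.4263 pm

Final wavelength:
λ' = λ₀ + Δλ = 33.2290 + 2.4263 = 35.6554 pm

Final frequency:
f' = c/λ' = 299792458/3.5655357e-11 = 8.4080622e+18 Hz

Frequency shift (decrease):
Δf = f₀ - f' = 9.022e+18 - 8.4080622e+18 = 6.139e+17 Hz

(Intermediate values are shown rounded; full precision is carried through to the final answer.)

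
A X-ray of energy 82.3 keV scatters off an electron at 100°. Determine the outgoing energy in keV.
69.2164 keV

First convert energy to wavelength:
λ = hc/E, with hc ≈ 1239.842 keV·pm (i.e. 1239.842 eV·nm)

For E = 82.3 keV = 82300 eV:
λ = 1239.842 keV·pm / 82.3 keV
λ = 15.0649 pm

Calculate the Compton shift:
Δλ = λ_C(1 - cos(100°)) = 2.4263 × 1.1736
Δλ = 2.8476 pm

Final wavelength:
λ' = 15.0649 + 2.8476 = 17.9125 pm

Final energy:
E' = hc/λ' = 1239.842 / 17.9125 = 69.2164 keV

(Intermediate values are shown rounded; full precision is carried through to the final answer.)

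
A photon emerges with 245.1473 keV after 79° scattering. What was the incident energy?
400.7000 keV

Convert final energy to wavelength (hc ≈ 1239.842 keV·pm):
λ' = hc/E' = 1239.842 / 245.1473 = 5.0575 pm

Calculate the Compton shift:
Δλ = λ_C(1 - cos(79°))
Δλ = 2.4263 × (1 - cos(79°))
Δλ = 1.9633 pm

Initial wavelength:
λ = λ' - Δλ = 5.0575 - 1.9633 = 3.0942 pm

Initial energy:
E = hc/λ = 1239.842 / 3.0942 = 400.7000 keV

(Intermediate values are shown rounded; full precision is carried through to the final answer.)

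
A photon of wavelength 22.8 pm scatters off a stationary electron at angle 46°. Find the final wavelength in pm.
23.5409 pm

Using the Compton scattering formula:
λ' = λ + Δλ = λ + λ_C(1 - cos θ)

Given:
- Initial wavelength λ = 22.8 pm
- Scattering angle θ = 46°
- Compton wavelength λ_C ≈ 2.4263 pm

Calculate the shift:
Δλ = 2.4263 × (1 - cos(46°))
Δλ = 2.4263 × 0.3053
Δλ = 0.7409 pm

Final wavelength:
λ' = 22.8 + 0.7409 = 23.5409 pm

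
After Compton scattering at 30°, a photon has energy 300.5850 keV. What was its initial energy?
326.3000 keV

Convert final energy to wavelength (hc ≈ 1239.842 keV·pm):
λ' = hc/E' = 1239.842 / 300.5850 = 4.1248 pm

Calculate the Compton shift:
Δλ = λ_C(1 - cos(30°))
Δλ = 2.4263 × (1 - cos(30°))
Δλ = 0.3251 pm

Initial wavelength:
λ = λ' - Δλ = 4.1248 - 0.3251 = 3.7997 pm

Initial energy:
E = hc/λ = 1239.842 / 3.7997 = 326.3000 keV

(Intermediate values are shown rounded; full precision is carried through to the final answer.)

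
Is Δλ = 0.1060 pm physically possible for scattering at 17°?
Yes, consistent

Calculate the expected shift for θ = 17°:

Δλ_expected = λ_C(1 - cos(17°))
Δλ_expected = 2.4263 × (1 - cos(17°))
Δλ_expected = 2.4263 × 0.0437
Δλ_expected = 0.1060 pm

Given shift: 0.1060 pm
Expected shift: 0.1060 pm
Difference: 0.0000 pm

The values match. This is consistent with Compton scattering at the stated angle.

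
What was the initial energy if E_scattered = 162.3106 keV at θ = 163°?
428.6999 keV

Convert final energy to wavelength (hc ≈ 1239.842 keV·pm):
λ' = hc/E' = 1239.842 / 162.3106 = 7.6387 pm

Calculate the Compton shift:
Δλ = λ_C(1 - cos(163°))
Δλ = 2.4263 × (1 - cos(163°))
Δλ = 4.7466 pm

Initial wavelength:
λ = λ' - Δλ = 7.6387 - 4.7466 = 2.8921 pm

Initial energy:
E = hc/λ = 1239.842 / 2.8921 = 428.6999 keV

(Intermediate values are shown rounded; full precision is carried through to the final answer.)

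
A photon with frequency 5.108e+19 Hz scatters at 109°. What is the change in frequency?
1.808e+19 Hz (decrease)

Convert frequency to wavelength (c = 299792458 m/s):
λ₀ = c/f₀ = 299792458/5.108e+19 = 5.8690771e-12 m = 5.8691 pm

Calculate Compton shift:
Δλ = λ_C(1 - cos(109°)) = 3.2162 pm

Final wavelength:
λ' = λ₀ + Δλ = 5.8691 + 3.2162 = 9.0853 pm

Final frequency:
f' = c/λ' = 299792458/9.0853167e-12 = 3.2997469e+19 Hz

Frequency shift (decrease):
Δf = f₀ - f' = 5.108e+19 - 3.2997469e+19 = 1.808e+19 Hz

(Intermediate values are shown rounded; full precision is carried through to the final answer.)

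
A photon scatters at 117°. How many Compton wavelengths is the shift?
1.4540 λ_C

The Compton shift formula is:
Δλ = λ_C(1 - cos θ)

Dividing both sides by λ_C:
Δλ/λ_C = 1 - cos θ

For θ = 117°:
Δλ/λ_C = 1 - cos(117°)
Δλ/λ_C = 1 - -0.4540
Δλ/λ_C = 1.4540

This means the shift is 1.4540 × λ_C = 3.5278 pm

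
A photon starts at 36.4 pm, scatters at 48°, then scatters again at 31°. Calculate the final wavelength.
37.5493 pm

Apply Compton shift twice:

First scattering at θ₁ = 48°:
Δλ₁ = λ_C(1 - cos(48°))
Δλ₁ = 2.4263 × 0.3309
Δλ₁ = 0.8028 pm

After first scattering:
λ₁ = 36.4 + 0.8028 = 37.2028 pm

Second scattering at θ₂ = 31°:
Δλ₂ = λ_C(1 - cos(31°))
Δλ₂ = 2.4263 × 0.1428
Δλ₂ = 0.3466 pm

Final wavelength:
λ₂ = 37.2028 + 0.3466 = 37.5493 pm

Total shift: Δλ_total = 0.8028 + 0.3466 = 1.1493 pm

(Intermediate values are shown rounded; full precision is carried through to the final answer.)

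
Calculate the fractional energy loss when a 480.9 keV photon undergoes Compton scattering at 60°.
0.3200 (or 32.00%)

Calculate initial and final photon energies:

Initial: E₀ = 480.9 keV → λ₀ = 2.5782 pm
Compton shift: Δλ = 1.2132 pm
Final wavelength: λ' = 3.7913 pm
Final energy: E' = 327.0207 keV

Fractional energy loss:
(E₀ - E')/E₀ = (480.9000 - 327.0207)/480.9000
= 153.8793/480.9000
= 0.3200
= 32.00%

(Intermediate values are shown rounded; full precision is carried through to the final answer.)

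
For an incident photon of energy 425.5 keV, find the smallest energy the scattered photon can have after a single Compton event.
159.6404 keV (at θ = 180°)

The scattered photon has minimum energy when its wavelength is maximum, i.e., when the Compton shift Δλ = λ_C(1 − cos θ) is maximum. This occurs at θ = 180° (backscattering), giving Δλ_max = 2λ_C = 4.8526 pm.

Initial wavelength: λ₀ = hc/E₀ = 2.9138 pm
Maximum final wavelength: λ'_max = λ₀ + 2λ_C = 2.9138 + 4.8526 = 7.7665 pm
Minimum final energy: E'_min = hc/λ'_max = 159.6404 keV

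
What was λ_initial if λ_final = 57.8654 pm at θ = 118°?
54.3000 pm

From λ' = λ + Δλ, we have λ = λ' - Δλ

First calculate the Compton shift:
Δλ = λ_C(1 - cos θ)
Δλ = 2.4263 × (1 - cos(118°))
Δλ = 2.4263 × 1.4695
Δλ = 3.5654 pm

Initial wavelength:
λ = λ' - Δλ
λ = 57.8654 - 3.5654
λ = 54.3000 pm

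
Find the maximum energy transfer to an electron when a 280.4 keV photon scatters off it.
146.7144 keV

Maximum energy transfer occurs at θ = 180° (backscattering).

Initial photon: E₀ = 280.4 keV → λ₀ = 4.4217 pm

Maximum Compton shift (at 180°):
Δλ_max = 2λ_C = 2 × 2.4263 = 4.8526 pm

Final wavelength:
λ' = 4.4217 + 4.8526 = 9.2743 pm

Minimum photon energy (maximum energy to electron):
E'_min = hc/λ' = 133.6856 keV

Maximum electron kinetic energy:
K_max = E₀ - E'_min = 280.4000 - 133.6856 = 146.7144 keV

(Intermediate values are shown rounded; full precision is carried through to the final answer.)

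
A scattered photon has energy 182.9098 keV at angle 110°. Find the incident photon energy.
352.0002 keV

Convert final energy to wavelength (hc ≈ 1239.842 keV·pm):
λ' = hc/E' = 1239.842 / 182.9098 = 6.7784 pm

Calculate the Compton shift:
Δλ = λ_C(1 - cos(110°))
Δλ = 2.4263 × (1 - cos(110°))
Δλ = 3.2562 pm

Initial wavelength:
λ = λ' - Δλ = 6.7784 - 3.2562 = 3.5223 pm

Initial energy:
E = hc/λ = 1239.842 / 3.5223 = 352.0002 keV

(Intermediate values are shown rounded; full precision is carried through to the final answer.)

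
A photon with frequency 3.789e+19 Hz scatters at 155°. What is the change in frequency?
1.398e+19 Hz (decrease)

Convert frequency to wavelength (c = 299792458 m/s):
λ₀ = c/f₀ = 299792458/3.789e+19 = 7.9121789e-12 m = 7.9122 pm

Calculate Compton shift:
Δλ = λ_C(1 - cos(155°)) = 4.6253 pm

Final wavelength:
λ' = λ₀ + Δλ = 7.9122 + 4.6253 = 12.5375 pm

Final frequency:
f' = c/λ' = 299792458/1.2537473e-11 = 2.3911713e+19 Hz

Frequency shift (decrease):
Δf = f₀ - f' = 3.789e+19 - 2.3911713e+19 = 1.398e+19 Hz

(Intermediate values are shown rounded; full precision is carried through to the final answer.)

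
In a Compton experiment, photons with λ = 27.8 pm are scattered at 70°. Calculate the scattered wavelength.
29.3965 pm

Using the Compton scattering formula:
λ' = λ + Δλ = λ + λ_C(1 - cos θ)

Given:
- Initial wavelength λ = 27.8 pm
- Scattering angle θ = 70°
- Compton wavelength λ_C ≈ 2.4263 pm

Calculate the shift:
Δλ = 2.4263 × (1 - cos(70°))
Δλ = 2.4263 × 0.6580
Δλ = 1.5965 pm

Final wavelength:
λ' = 27.8 + 1.5965 = 29.3965 pm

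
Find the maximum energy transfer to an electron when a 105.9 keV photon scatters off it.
31.0316 keV

Maximum energy transfer occurs at θ = 180° (backscattering).

Initial photon: E₀ = 105.9 keV → λ₀ = 11.7077 pm

Maximum Compton shift (at 180°):
Δλ_max = 2λ_C = 2 × 2.4263 = 4.8526 pm

Final wavelength:
λ' = 11.7077 + 4.8526 = 16.5603 pm

Minimum photon energy (maximum energy to electron):
E'_min = hc/λ' = 74.8684 keV

Maximum electron kinetic energy:
K_max = E₀ - E'_min = 105.9000 - 74.8684 = 31.0316 keV

(Intermediate values are shown rounded; full precision is carried through to the final answer.)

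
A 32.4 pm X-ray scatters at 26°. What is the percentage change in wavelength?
0.7579%

Calculate the Compton shift:
Δλ = λ_C(1 - cos(26°))
Δλ = 2.4263 × (1 - cos(26°))
Δλ = 2.4263 × 0.1012
Δλ = 0.2456 pm

Percentage change:
(Δλ/λ₀) × 100 = (0.2456/32.4) × 100
= 0.7579%

(Intermediate values are shown rounded; full precision is carried through to the final answer.)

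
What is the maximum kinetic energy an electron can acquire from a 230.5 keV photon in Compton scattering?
109.3216 keV

Maximum energy transfer occurs at θ = 180° (backscattering).

Initial photon: E₀ = 230.5 keV → λ₀ = 5.3789 pm

Maximum Compton shift (at 180°):
Δλ_max = 2λ_C = 2 × 2.4263 = 4.8526 pm

Final wavelength:
λ' = 5.3789 + 4.8526 = 10.2315 pm

Minimum photon energy (maximum energy to electron):
E'_min = hc/λ' = 121.1784 keV

Maximum electron kinetic energy:
K_max = E₀ - E'_min = 230.5000 - 121.1784 = 109.3216 keV

(Intermediate values are shown rounded; full precision is carried through to the final answer.)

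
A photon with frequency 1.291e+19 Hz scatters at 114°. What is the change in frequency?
1.654e+18 Hz (decrease)

Convert frequency to wavelength (c = 299792458 m/s):
λ₀ = c/f₀ = 299792458/1.291e+19 = 2.3221724e-11 m = 23.2217 pm

Calculate Compton shift:
Δλ = λ_C(1 - cos(114°)) = 3.4132 pm

Final wavelength:
λ' = λ₀ + Δλ = 23.2217 + 3.4132 = 26.6349 pm

Final frequency:
f' = c/λ' = 299792458/2.6634904e-11 = 1.1255624e+19 Hz

Frequency shift (decrease):
Δf = f₀ - f' = 1.291e+19 - 1.1255624e+19 = 1.654e+18 Hz

(Intermediate values are shown rounded; full precision is carried through to the final answer.)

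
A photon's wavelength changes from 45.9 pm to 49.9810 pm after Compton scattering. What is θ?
133.00°

First find the wavelength shift:
Δλ = λ' - λ = 49.9810 - 45.9 = 4.0810 pm

Using Δλ = λ_C(1 - cos θ), with λ_C = h/(m_e·c) ≈ 2.42631024 pm:
cos θ = 1 - Δλ/λ_C
cos θ = 1 - 4.0810/2.42631024
cos θ = -0.681978

θ = arccos(-0.681978)
θ = 133.00°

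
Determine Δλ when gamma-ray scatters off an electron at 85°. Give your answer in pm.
2.2148 pm

Using the Compton scattering formula:
Δλ = λ_C(1 - cos θ)

where λ_C = h/(m_e·c) ≈ 2.4263 pm is the Compton wavelength of an electron.

For θ = 85°:
cos(85°) = 0.0872
1 - cos(85°) = 0.9128

Δλ = 2.4263 × 0.9128
Δλ = 2.2148 pm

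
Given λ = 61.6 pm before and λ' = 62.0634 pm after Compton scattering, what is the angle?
36.00°

First find the wavelength shift:
Δλ = λ' - λ = 62.0634 - 61.6 = 0.4634 pm

Using Δλ = λ_C(1 - cos θ), with λ_C = h/(m_e·c) ≈ 2.42631024 pm:
cos θ = 1 - Δλ/λ_C
cos θ = 1 - 0.4634/2.42631024
cos θ = 0.809010

θ = arccos(0.809010)
θ = 36.00°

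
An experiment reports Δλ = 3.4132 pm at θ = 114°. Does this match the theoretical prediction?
Yes, consistent

Calculate the expected shift for θ = 114°:

Δλ_expected = λ_C(1 - cos(114°))
Δλ_expected = 2.4263 × (1 - cos(114°))
Δλ_expected = 2.4263 × 1.4067
Δλ_expected = 3.4132 pm

Given shift: 3.4132 pm
Expected shift: 3.4132 pm
Difference: 0.0000 pm

The values match. This is consistent with Compton scattering at the stated angle.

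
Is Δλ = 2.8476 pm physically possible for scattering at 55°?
No, inconsistent

Calculate the expected shift for θ = 55°:

Δλ_expected = λ_C(1 - cos(55°))
Δλ_expected = 2.4263 × (1 - cos(55°))
Δλ_expected = 2.4263 × 0.4264
Δλ_expected = 1.0346 pm

Given shift: 2.8476 pm
Expected shift: 1.0346 pm
Difference: 1.8130 pm

The values do not match. The given shift corresponds to θ ≈ 100.0°, not 55°.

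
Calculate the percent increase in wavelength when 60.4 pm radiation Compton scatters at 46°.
1.2266%

Calculate the Compton shift:
Δλ = λ_C(1 - cos(46°))
Δλ = 2.4263 × (1 - cos(46°))
Δλ = 2.4263 × 0.3053
Δλ = 0.7409 pm

Percentage change:
(Δλ/λ₀) × 100 = (0.7409/60.4) × 100
= 1.2266%

(Intermediate values are shown rounded; full precision is carried through to the final answer.)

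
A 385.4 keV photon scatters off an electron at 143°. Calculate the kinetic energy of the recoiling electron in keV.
221.8556 keV

By energy conservation: K_e = E_initial - E_final

First find the scattered photon energy:
Initial wavelength: λ = hc/E = 3.2170 pm
Compton shift: Δλ = λ_C(1 - cos(143°)) = 4.3640 pm
Final wavelength: λ' = 3.2170 + 4.3640 = 7.5811 pm
Final photon energy: E' = hc/λ' = 163.5444 keV

Electron kinetic energy:
K_e = E - E' = 385.4000 - 163.5444 = 221.8556 keV

(Intermediate values are shown rounded; full precision is carried through to the final answer.)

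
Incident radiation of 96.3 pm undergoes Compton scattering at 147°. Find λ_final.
100.7612 pm

Using the Compton scattering formula:
λ' = λ + Δλ = λ + λ_C(1 - cos θ)

Given:
- Initial wavelength λ = 96.3 pm
- Scattering angle θ = 147°
- Compton wavelength λ_C ≈ 2.4263 pm

Calculate the shift:
Δλ = 2.4263 × (1 - cos(147°))
Δλ = 2.4263 × 1.8387
Δλ = 4.4612 pm

Final wavelength:
λ' = 96.3 + 4.4612 = 100.7612 pm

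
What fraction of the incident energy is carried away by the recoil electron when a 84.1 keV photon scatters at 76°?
0.1109 (or 11.09%)

Calculate initial and final photon energies:

Initial: E₀ = 84.1 keV → λ₀ = 14.7425 pm
Compton shift: Δλ = 1.8393 pm
Final wavelength: λ' = 16.5818 pm
Final energy: E' = 74.7712 keV

Fractional energy loss:
(E₀ - E')/E₀ = (84.1000 - 74.7712)/84.1000
= 9.3288/84.1000
= 0.1109
= 11.09%

(Intermediate values are shown rounded; full precision is carried through to the final answer.)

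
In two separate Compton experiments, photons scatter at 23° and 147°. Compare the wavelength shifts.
147° produces the larger shift by a factor of 23.129

Calculate both shifts using Δλ = λ_C(1 - cos θ):

For θ₁ = 23°:
Δλ₁ = 2.4263 × (1 - cos(23°))
Δλ₁ = 2.4263 × 0.0795
Δλ₁ = 0.1929 pm

For θ₂ = 147°:
Δλ₂ = 2.4263 × (1 - cos(147°))
Δλ₂ = 2.4263 × 1.8387
Δλ₂ = 4.4612 pm

The 147° angle produces the larger shift.
Ratio: 4.4612/0.1929 = 23.129

(Intermediate values are shown rounded; full precision is carried through to the final answer.)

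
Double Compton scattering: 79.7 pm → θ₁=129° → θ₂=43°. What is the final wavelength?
84.3051 pm

Apply Compton shift twice:

First scattering at θ₁ = 129°:
Δλ₁ = λ_C(1 - cos(129°))
Δλ₁ = 2.4263 × 1.6293
Δλ₁ = 3.9532 pm

After first scattering:
λ₁ = 79.7 + 3.9532 = 83.6532 pm

Second scattering at θ₂ = 43°:
Δλ₂ = λ_C(1 - cos(43°))
Δλ₂ = 2.4263 × 0.2686
Δλ₂ = 0.6518 pm

Final wavelength:
λ₂ = 83.6532 + 0.6518 = 84.3051 pm

Total shift: Δλ_total = 3.9532 + 0.6518 = 4.6051 pm

(Intermediate values are shown rounded; full precision is carried through to the final answer.)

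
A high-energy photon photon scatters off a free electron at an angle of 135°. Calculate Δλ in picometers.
4.1420 pm

Using the Compton scattering formula:
Δλ = λ_C(1 - cos θ)

where λ_C = h/(m_e·c) ≈ 2.4263 pm is the Compton wavelength of an electron.

For θ = 135°:
cos(135°) = -0.7071
1 - cos(135°) = 1.7071

Δλ = 2.4263 × 1.7071
Δλ = 4.1420 pm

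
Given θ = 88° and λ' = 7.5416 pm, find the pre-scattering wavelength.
5.2000 pm

From λ' = λ + Δλ, we have λ = λ' - Δλ

First calculate the Compton shift:
Δλ = λ_C(1 - cos θ)
Δλ = 2.4263 × (1 - cos(88°))
Δλ = 2.4263 × 0.9651
Δλ = 2.3416 pm

Initial wavelength:
λ = λ' - Δλ
λ = 7.5416 - 2.3416
λ = 5.2000 pm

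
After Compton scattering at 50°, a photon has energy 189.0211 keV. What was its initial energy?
217.8000 keV

Convert final energy to wavelength (hc ≈ 1239.842 keV·pm):
λ' = hc/E' = 1239.842 / 189.0211 = 6.5593 pm

Calculate the Compton shift:
Δλ = λ_C(1 - cos(50°))
Δλ = 2.4263 × (1 - cos(50°))
Δλ = 0.8667 pm

Initial wavelength:
λ = λ' - Δλ = 6.5593 - 0.8667 = 5.6926 pm

Initial energy:
E = hc/λ = 1239.842 / 5.6926 = 217.8000 keV

(Intermediate values are shown rounded; full precision is carried through to the final answer.)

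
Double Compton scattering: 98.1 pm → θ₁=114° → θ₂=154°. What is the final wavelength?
106.1202 pm

Apply Compton shift twice:

First scattering at θ₁ = 114°:
Δλ₁ = λ_C(1 - cos(114°))
Δλ₁ = 2.4263 × 1.4067
Δλ₁ = 3.4132 pm

After first scattering:
λ₁ = 98.1 + 3.4132 = 101.5132 pm

Second scattering at θ₂ = 154°:
Δλ₂ = λ_C(1 - cos(154°))
Δλ₂ = 2.4263 × 1.8988
Δλ₂ = 4.6071 pm

Final wavelength:
λ₂ = 101.5132 + 4.6071 = 106.1202 pm

Total shift: Δλ_total = 3.4132 + 4.6071 = 8.0202 pm

(Intermediate values are shown rounded; full precision is carried through to the final answer.)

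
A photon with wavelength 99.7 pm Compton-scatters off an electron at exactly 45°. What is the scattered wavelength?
100.4106 pm

Using the Compton formula: λ' = λ + λ_C(1 − cos θ)

For θ = 45°, cos θ = √2/2 (exact) ≈ 0.7071, so:
1 − cos 45° = 1 − (√2/2) ≈ 0.2929

Δλ = λ_C × 0.2929 = 2.4263 × 0.2929 = 0.7106 pm

λ' = 99.7 + 0.7106 = 100.4106 pm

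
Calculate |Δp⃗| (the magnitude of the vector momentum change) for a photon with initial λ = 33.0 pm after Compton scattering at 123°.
3.3506e-23 kg·m/s

Photon momentum magnitude is p = h/λ.

Initial momentum:
p₀ = h/λ = 6.6261e-34/3.3000e-11 = 2.0079e-23 kg·m/s

After scattering:
λ' = λ + Δλ = 33.0 + 3.7478 = 36.7478 pm
p' = h/λ' = 6.6261e-34/3.6748e-11 = 1.8031e-23 kg·m/s

Momentum is a vector; the scattered photon's direction makes angle θ = 123° with the incident direction. The magnitude of the vector change Δp⃗ = p⃗₀ − p⃗' is found from the law of cosines:
|Δp⃗|² = p₀² + p'² − 2p₀p'cos θ
|Δp⃗|² = (2.0079e-23)² + (1.8031e-23)² − 2·2.0079e-23·1.8031e-23·cos(123°)
|Δp⃗| = 3.3506e-23 kg·m/s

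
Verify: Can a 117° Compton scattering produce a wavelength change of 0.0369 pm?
No, inconsistent

Calculate the expected shift for θ = 117°:

Δλ_expected = λ_C(1 - cos(117°))
Δλ_expected = 2.4263 × (1 - cos(117°))
Δλ_expected = 2.4263 × 1.4540
Δλ_expected = 3.5278 pm

Given shift: 0.0369 pm
Expected shift: 3.5278 pm
Difference: 3.4910 pm

The values do not match. The given shift corresponds to θ ≈ 10.0°, not 117°.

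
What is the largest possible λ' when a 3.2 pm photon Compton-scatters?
8.0526 pm (at θ = 180°)

The Compton shift is Δλ = λ_C(1 − cos θ).

Since cos θ ranges from −1 to 1, the factor (1 − cos θ) ranges from 0 to 2; the maximum shift occurs at θ = 180° (backscattering):
Δλ_max = 2λ_C = 2 × 2.4263 pm = 4.8526 pm

Maximum scattered wavelength:
λ'_max = λ₀ + Δλ_max = 3.2 + 4.8526 = 8.0526 pm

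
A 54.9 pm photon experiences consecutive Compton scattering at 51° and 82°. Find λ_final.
57.8880 pm

Apply Compton shift twice:

First scattering at θ₁ = 51°:
Δλ₁ = λ_C(1 - cos(51°))
Δλ₁ = 2.4263 × 0.3707
Δλ₁ = 0.8994 pm

After first scattering:
λ₁ = 54.9 + 0.8994 = 55.7994 pm

Second scattering at θ₂ = 82°:
Δλ₂ = λ_C(1 - cos(82°))
Δλ₂ = 2.4263 × 0.8608
Δλ₂ = 2.0886 pm

Final wavelength:
λ₂ = 55.7994 + 2.0886 = 57.8880 pm

Total shift: Δλ_total = 0.8994 + 2.0886 = 2.9880 pm

(Intermediate values are shown rounded; full precision is carried through to the final answer.)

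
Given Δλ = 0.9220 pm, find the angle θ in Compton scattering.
51.68°

From the Compton formula Δλ = λ_C(1 - cos θ), we can solve for θ:

cos θ = 1 - Δλ/λ_C

Given:
- Δλ = 0.9220 pm
- λ_C = h/(m_e·c) ≈ 2.42631024 pm

cos θ = 1 - 0.9220/2.42631024
cos θ = 1 - 0.380001
cos θ = 0.619999

θ = arccos(0.619999)
θ = 51.68°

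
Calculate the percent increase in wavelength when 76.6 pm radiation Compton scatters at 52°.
1.2174%

Calculate the Compton shift:
Δλ = λ_C(1 - cos(52°))
Δλ = 2.4263 × (1 - cos(52°))
Δλ = 2.4263 × 0.3843
Δλ = 0.9325 pm

Percentage change:
(Δλ/λ₀) × 100 = (0.9325/76.6) × 100
= 1.2174%

(Intermediate values are shown rounded; full precision is carried through to the final answer.)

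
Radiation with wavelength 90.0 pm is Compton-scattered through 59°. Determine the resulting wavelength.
91.1767 pm

Using the Compton scattering formula:
λ' = λ + Δλ = λ + λ_C(1 - cos θ)

Given:
- Initial wavelength λ = 90.0 pm
- Scattering angle θ = 59°
- Compton wavelength λ_C ≈ 2.4263 pm

Calculate the shift:
Δλ = 2.4263 × (1 - cos(59°))
Δλ = 2.4263 × 0.4850
Δλ = 1.1767 pm

Final wavelength:
λ' = 90.0 + 1.1767 = 91.1767 pm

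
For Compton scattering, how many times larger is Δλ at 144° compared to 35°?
144° produces the larger shift by a factor of 10.003

Calculate both shifts using Δλ = λ_C(1 - cos θ):

For θ₁ = 35°:
Δλ₁ = 2.4263 × (1 - cos(35°))
Δλ₁ = 2.4263 × 0.1808
Δλ₁ = 0.4388 pm

For θ₂ = 144°:
Δλ₂ = 2.4263 × (1 - cos(144°))
Δλ₂ = 2.4263 × 1.8090
Δλ₂ = 4.3892 pm

The 144° angle produces the larger shift.
Ratio: 4.3892/0.4388 = 10.003

(Intermediate values are shown rounded; full precision is carried through to the final answer.)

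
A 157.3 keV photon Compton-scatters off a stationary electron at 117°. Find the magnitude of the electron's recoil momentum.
1.2195e-22 kg·m/s

The electron is initially at rest, so by conservation of momentum:
p⃗_e = p⃗₀ − p⃗'  (incident photon momentum minus scattered photon momentum)

Photon momentum magnitudes (p = h/λ = E/c):
λ₀ = hc/E₀ = 7.8820 pm → p₀ = h/λ₀ = 8.4066e-23 kg·m/s
Δλ = λ_C(1 − cos 117°) = 3.5278 pm
λ' = 11.4099 pm → p' = h/λ' = 5.8073e-23 kg·m/s

The scattered photon makes angle θ = 117° with the incident direction, so by the law of cosines:
|p⃗_e|² = p₀² + p'² − 2p₀p'cos θ
|p⃗_e|² = (8.4066e-23)² + (5.8073e-23)² − 2·8.4066e-23·5.8073e-23·cos(117°)
|p⃗_e| = 1.2195e-22 kg·m/s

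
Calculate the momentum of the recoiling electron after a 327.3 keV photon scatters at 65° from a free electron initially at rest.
1.6740e-22 kg·m/s

The electron is initially at rest, so by conservation of momentum:
p⃗_e = p⃗₀ − p⃗'  (incident photon momentum minus scattered photon momentum)

Photon momentum magnitudes (p = h/λ = E/c):
λ₀ = hc/E₀ = 3.7881 pm → p₀ = h/λ₀ = 1.7492e-22 kg·m/s
Δλ = λ_C(1 − cos 65°) = 1.4009 pm
λ' = 5.1890 pm → p' = h/λ' = 1.2769e-22 kg·m/s

The scattered photon makes angle θ = 65° with the incident direction, so by the law of cosines:
|p⃗_e|² = p₀² + p'² − 2p₀p'cos θ
|p⃗_e|² = (1.7492e-22)² + (1.2769e-22)² − 2·1.7492e-22·1.2769e-22·cos(65°)
|p⃗_e| = 1.6740e-22 kg·m/s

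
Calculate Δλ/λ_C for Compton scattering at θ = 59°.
0.4850 λ_C

The Compton shift formula is:
Δλ = λ_C(1 - cos θ)

Dividing both sides by λ_C:
Δλ/λ_C = 1 - cos θ

For θ = 59°:
Δλ/λ_C = 1 - cos(59°)
Δλ/λ_C = 1 - 0.5150
Δλ/λ_C = 0.4850

This means the shift is 0.4850 × λ_C = 1.1767 pm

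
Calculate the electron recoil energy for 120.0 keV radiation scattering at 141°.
35.3340 keV

By energy conservation: K_e = E_initial - E_final

First find the scattered photon energy:
Initial wavelength: λ = hc/E = 10.3320 pm
Compton shift: Δλ = λ_C(1 - cos(141°)) = 4.3119 pm
Final wavelength: λ' = 10.3320 + 4.3119 = 14.6439 pm
Final photon energy: E' = hc/λ' = 84.6660 keV

Electron kinetic energy:
K_e = E - E' = 120.0000 - 84.6660 = 35.3340 keV

(Intermediate values are shown rounded; full precision is carried through to the final answer.)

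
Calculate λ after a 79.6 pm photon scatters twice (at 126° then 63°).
84.7772 pm

Apply Compton shift twice:

First scattering at θ₁ = 126°:
Δλ₁ = λ_C(1 - cos(126°))
Δλ₁ = 2.4263 × 1.5878
Δλ₁ = 3.8525 pm

After first scattering:
λ₁ = 79.6 + 3.8525 = 83.4525 pm

Second scattering at θ₂ = 63°:
Δλ₂ = λ_C(1 - cos(63°))
Δλ₂ = 2.4263 × 0.5460
Δλ₂ = 1.3248 pm

Final wavelength:
λ₂ = 83.4525 + 1.3248 = 84.7772 pm

Total shift: Δλ_total = 3.8525 + 1.3248 = 5.1772 pm

(Intermediate values are shown rounded; full precision is carried through to the final answer.)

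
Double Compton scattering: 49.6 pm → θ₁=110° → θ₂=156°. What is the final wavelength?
57.4990 pm

Apply Compton shift twice:

First scattering at θ₁ = 110°:
Δλ₁ = λ_C(1 - cos(110°))
Δλ₁ = 2.4263 × 1.3420
Δλ₁ = 3.2562 pm

After first scattering:
λ₁ = 49.6 + 3.2562 = 52.8562 pm

Second scattering at θ₂ = 156°:
Δλ₂ = λ_C(1 - cos(156°))
Δλ₂ = 2.4263 × 1.9135
Δλ₂ = 4.6429 pm

Final wavelength:
λ₂ = 52.8562 + 4.6429 = 57.4990 pm

Total shift: Δλ_total = 3.2562 + 4.6429 = 7.8990 pm

(Intermediate values are shown rounded; full precision is carried through to the final answer.)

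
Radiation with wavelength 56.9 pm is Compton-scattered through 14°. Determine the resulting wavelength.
56.9721 pm

Using the Compton scattering formula:
λ' = λ + Δλ = λ + λ_C(1 - cos θ)

Given:
- Initial wavelength λ = 56.9 pm
- Scattering angle θ = 14°
- Compton wavelength λ_C ≈ 2.4263 pm

Calculate the shift:
Δλ = 2.4263 × (1 - cos(14°))
Δλ = 2.4263 × 0.0297
Δλ = 0.0721 pm

Final wavelength:
λ' = 56.9 + 0.0721 = 56.9721 pm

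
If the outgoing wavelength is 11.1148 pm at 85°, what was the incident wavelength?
8.9000 pm

From λ' = λ + Δλ, we have λ = λ' - Δλ

First calculate the Compton shift:
Δλ = λ_C(1 - cos θ)
Δλ = 2.4263 × (1 - cos(85°))
Δλ = 2.4263 × 0.9128
Δλ = 2.2148 pm

Initial wavelength:
λ = λ' - Δλ
λ = 11.1148 - 2.2148
λ = 8.9000 pm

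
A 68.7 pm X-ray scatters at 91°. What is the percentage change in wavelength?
3.5934%

Calculate the Compton shift:
Δλ = λ_C(1 - cos(91°))
Δλ = 2.4263 × (1 - cos(91°))
Δλ = 2.4263 × 1.0175
Δλ = 2.4687 pm

Percentage change:
(Δλ/λ₀) × 100 = (2.4687/68.7) × 100
= 3.5934%

(Intermediate values are shown rounded; full precision is carried through to the final answer.)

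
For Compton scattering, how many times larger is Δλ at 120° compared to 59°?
120° produces the larger shift by a factor of 3.093

Calculate both shifts using Δλ = λ_C(1 - cos θ):

For θ₁ = 59°:
Δλ₁ = 2.4263 × (1 - cos(59°))
Δλ₁ = 2.4263 × 0.4850
Δλ₁ = 1.1767 pm

For θ₂ = 120°:
Δλ₂ = 2.4263 × (1 - cos(120°))
Δλ₂ = 2.4263 × 1.5000
Δλ₂ = 3.6395 pm

The 120° angle produces the larger shift.
Ratio: 3.6395/1.1767 = 3.093

(Intermediate values are shown rounded; full precision is carried through to the final answer.)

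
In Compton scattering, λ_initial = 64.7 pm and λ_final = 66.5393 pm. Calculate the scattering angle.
76.00°

First find the wavelength shift:
Δλ = λ' - λ = 66.5393 - 64.7 = 1.8393 pm

Using Δλ = λ_C(1 - cos θ), with λ_C = h/(m_e·c) ≈ 2.42631024 pm:
cos θ = 1 - Δλ/λ_C
cos θ = 1 - 1.8393/2.42631024
cos θ = 0.241935

θ = arccos(0.241935)
θ = 76.00°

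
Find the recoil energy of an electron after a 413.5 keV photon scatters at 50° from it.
92.7226 keV

By energy conservation: K_e = E_initial - E_final

First find the scattered photon energy:
Initial wavelength: λ = hc/E = 2.9984 pm
Compton shift: Δλ = λ_C(1 - cos(50°)) = 0.8667 pm
Final wavelength: λ' = 2.9984 + 0.8667 = 3.8651 pm
Final photon energy: E' = hc/λ' = 320.7774 keV

Electron kinetic energy:
K_e = E - E' = 413.5000 - 320.7774 = 92.7226 keV

(Intermediate values are shown rounded; full precision is carried through to the final answer.)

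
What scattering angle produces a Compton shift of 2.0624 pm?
81.37°

From the Compton formula Δλ = λ_C(1 - cos θ), we can solve for θ:

cos θ = 1 - Δλ/λ_C

Given:
- Δλ = 2.0624 pm
- λ_C = h/(m_e·c) ≈ 2.42631024 pm

cos θ = 1 - 2.0624/2.42631024
cos θ = 1 - 0.850015
cos θ = 0.149985

θ = arccos(0.149985)
θ = 81.37°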